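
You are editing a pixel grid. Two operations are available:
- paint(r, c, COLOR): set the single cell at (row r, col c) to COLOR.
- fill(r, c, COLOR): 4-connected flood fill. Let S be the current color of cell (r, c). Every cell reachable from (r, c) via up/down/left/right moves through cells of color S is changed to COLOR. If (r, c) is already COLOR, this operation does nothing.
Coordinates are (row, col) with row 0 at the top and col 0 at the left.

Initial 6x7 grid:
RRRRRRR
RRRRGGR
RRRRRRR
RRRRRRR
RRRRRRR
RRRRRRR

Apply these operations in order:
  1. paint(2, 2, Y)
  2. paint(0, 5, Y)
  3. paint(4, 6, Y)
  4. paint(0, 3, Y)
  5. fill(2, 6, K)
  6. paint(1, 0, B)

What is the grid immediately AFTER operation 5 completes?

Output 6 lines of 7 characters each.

Answer: KKKYRYK
KKKKGGK
KKYKKKK
KKKKKKK
KKKKKKY
KKKKKKK

Derivation:
After op 1 paint(2,2,Y):
RRRRRRR
RRRRGGR
RRYRRRR
RRRRRRR
RRRRRRR
RRRRRRR
After op 2 paint(0,5,Y):
RRRRRYR
RRRRGGR
RRYRRRR
RRRRRRR
RRRRRRR
RRRRRRR
After op 3 paint(4,6,Y):
RRRRRYR
RRRRGGR
RRYRRRR
RRRRRRR
RRRRRRY
RRRRRRR
After op 4 paint(0,3,Y):
RRRYRYR
RRRRGGR
RRYRRRR
RRRRRRR
RRRRRRY
RRRRRRR
After op 5 fill(2,6,K) [35 cells changed]:
KKKYRYK
KKKKGGK
KKYKKKK
KKKKKKK
KKKKKKY
KKKKKKK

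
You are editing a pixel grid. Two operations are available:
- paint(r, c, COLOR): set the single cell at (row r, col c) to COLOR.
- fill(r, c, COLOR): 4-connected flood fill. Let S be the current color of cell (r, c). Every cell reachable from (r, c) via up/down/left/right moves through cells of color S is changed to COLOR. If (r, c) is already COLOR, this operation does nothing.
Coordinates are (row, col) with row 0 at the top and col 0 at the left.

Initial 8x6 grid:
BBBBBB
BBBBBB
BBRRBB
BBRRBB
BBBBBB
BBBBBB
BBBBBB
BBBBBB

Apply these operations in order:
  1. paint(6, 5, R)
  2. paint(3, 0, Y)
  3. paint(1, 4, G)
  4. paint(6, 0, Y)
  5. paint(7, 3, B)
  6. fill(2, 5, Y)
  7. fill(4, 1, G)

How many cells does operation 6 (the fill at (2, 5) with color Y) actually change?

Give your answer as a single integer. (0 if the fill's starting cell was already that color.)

Answer: 40

Derivation:
After op 1 paint(6,5,R):
BBBBBB
BBBBBB
BBRRBB
BBRRBB
BBBBBB
BBBBBB
BBBBBR
BBBBBB
After op 2 paint(3,0,Y):
BBBBBB
BBBBBB
BBRRBB
YBRRBB
BBBBBB
BBBBBB
BBBBBR
BBBBBB
After op 3 paint(1,4,G):
BBBBBB
BBBBGB
BBRRBB
YBRRBB
BBBBBB
BBBBBB
BBBBBR
BBBBBB
After op 4 paint(6,0,Y):
BBBBBB
BBBBGB
BBRRBB
YBRRBB
BBBBBB
BBBBBB
YBBBBR
BBBBBB
After op 5 paint(7,3,B):
BBBBBB
BBBBGB
BBRRBB
YBRRBB
BBBBBB
BBBBBB
YBBBBR
BBBBBB
After op 6 fill(2,5,Y) [40 cells changed]:
YYYYYY
YYYYGY
YYRRYY
YYRRYY
YYYYYY
YYYYYY
YYYYYR
YYYYYY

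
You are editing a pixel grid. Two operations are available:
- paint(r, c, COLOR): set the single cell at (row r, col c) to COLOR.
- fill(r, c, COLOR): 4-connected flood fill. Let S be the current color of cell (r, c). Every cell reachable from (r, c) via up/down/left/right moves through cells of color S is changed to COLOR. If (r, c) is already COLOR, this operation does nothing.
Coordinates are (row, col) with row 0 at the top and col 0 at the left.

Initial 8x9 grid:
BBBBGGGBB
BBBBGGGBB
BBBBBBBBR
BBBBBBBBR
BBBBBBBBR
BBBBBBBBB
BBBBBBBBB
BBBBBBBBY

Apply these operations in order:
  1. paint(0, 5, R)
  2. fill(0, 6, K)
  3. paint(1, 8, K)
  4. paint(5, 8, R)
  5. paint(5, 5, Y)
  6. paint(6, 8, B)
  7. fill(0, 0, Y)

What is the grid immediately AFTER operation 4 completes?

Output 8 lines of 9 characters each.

Answer: BBBBKRKBB
BBBBKKKBK
BBBBBBBBR
BBBBBBBBR
BBBBBBBBR
BBBBBBBBR
BBBBBBBBB
BBBBBBBBY

Derivation:
After op 1 paint(0,5,R):
BBBBGRGBB
BBBBGGGBB
BBBBBBBBR
BBBBBBBBR
BBBBBBBBR
BBBBBBBBB
BBBBBBBBB
BBBBBBBBY
After op 2 fill(0,6,K) [5 cells changed]:
BBBBKRKBB
BBBBKKKBB
BBBBBBBBR
BBBBBBBBR
BBBBBBBBR
BBBBBBBBB
BBBBBBBBB
BBBBBBBBY
After op 3 paint(1,8,K):
BBBBKRKBB
BBBBKKKBK
BBBBBBBBR
BBBBBBBBR
BBBBBBBBR
BBBBBBBBB
BBBBBBBBB
BBBBBBBBY
After op 4 paint(5,8,R):
BBBBKRKBB
BBBBKKKBK
BBBBBBBBR
BBBBBBBBR
BBBBBBBBR
BBBBBBBBR
BBBBBBBBB
BBBBBBBBY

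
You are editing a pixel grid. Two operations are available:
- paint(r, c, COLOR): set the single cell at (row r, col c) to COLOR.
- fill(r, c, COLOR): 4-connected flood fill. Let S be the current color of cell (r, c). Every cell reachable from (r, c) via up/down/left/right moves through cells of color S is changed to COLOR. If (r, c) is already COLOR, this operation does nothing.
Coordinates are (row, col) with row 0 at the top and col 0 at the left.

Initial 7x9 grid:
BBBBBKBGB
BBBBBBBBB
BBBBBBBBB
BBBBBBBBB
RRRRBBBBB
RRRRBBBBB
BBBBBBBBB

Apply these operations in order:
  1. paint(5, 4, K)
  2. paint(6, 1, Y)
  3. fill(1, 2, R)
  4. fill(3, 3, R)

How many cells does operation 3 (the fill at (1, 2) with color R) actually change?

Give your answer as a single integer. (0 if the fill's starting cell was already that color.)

Answer: 50

Derivation:
After op 1 paint(5,4,K):
BBBBBKBGB
BBBBBBBBB
BBBBBBBBB
BBBBBBBBB
RRRRBBBBB
RRRRKBBBB
BBBBBBBBB
After op 2 paint(6,1,Y):
BBBBBKBGB
BBBBBBBBB
BBBBBBBBB
BBBBBBBBB
RRRRBBBBB
RRRRKBBBB
BYBBBBBBB
After op 3 fill(1,2,R) [50 cells changed]:
RRRRRKRGR
RRRRRRRRR
RRRRRRRRR
RRRRRRRRR
RRRRRRRRR
RRRRKRRRR
BYRRRRRRR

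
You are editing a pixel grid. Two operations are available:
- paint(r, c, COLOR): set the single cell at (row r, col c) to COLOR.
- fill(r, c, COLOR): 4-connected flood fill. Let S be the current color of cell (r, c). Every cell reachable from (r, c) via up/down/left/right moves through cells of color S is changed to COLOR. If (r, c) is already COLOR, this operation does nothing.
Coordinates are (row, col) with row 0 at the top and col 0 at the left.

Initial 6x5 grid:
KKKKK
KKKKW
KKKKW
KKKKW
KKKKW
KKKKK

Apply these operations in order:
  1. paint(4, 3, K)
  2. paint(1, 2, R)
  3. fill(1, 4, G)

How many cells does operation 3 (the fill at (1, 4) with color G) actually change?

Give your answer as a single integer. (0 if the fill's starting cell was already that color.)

After op 1 paint(4,3,K):
KKKKK
KKKKW
KKKKW
KKKKW
KKKKW
KKKKK
After op 2 paint(1,2,R):
KKKKK
KKRKW
KKKKW
KKKKW
KKKKW
KKKKK
After op 3 fill(1,4,G) [4 cells changed]:
KKKKK
KKRKG
KKKKG
KKKKG
KKKKG
KKKKK

Answer: 4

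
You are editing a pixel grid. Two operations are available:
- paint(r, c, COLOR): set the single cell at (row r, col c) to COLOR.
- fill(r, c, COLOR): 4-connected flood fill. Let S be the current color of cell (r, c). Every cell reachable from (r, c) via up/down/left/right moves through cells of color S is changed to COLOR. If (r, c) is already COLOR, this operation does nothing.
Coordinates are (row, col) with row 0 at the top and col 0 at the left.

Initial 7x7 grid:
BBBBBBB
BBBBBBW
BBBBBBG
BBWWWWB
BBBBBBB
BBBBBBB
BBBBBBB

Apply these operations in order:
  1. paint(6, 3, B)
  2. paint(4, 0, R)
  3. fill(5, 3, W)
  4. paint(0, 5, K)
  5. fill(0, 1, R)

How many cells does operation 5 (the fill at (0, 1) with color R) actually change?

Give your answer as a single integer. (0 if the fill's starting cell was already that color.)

Answer: 46

Derivation:
After op 1 paint(6,3,B):
BBBBBBB
BBBBBBW
BBBBBBG
BBWWWWB
BBBBBBB
BBBBBBB
BBBBBBB
After op 2 paint(4,0,R):
BBBBBBB
BBBBBBW
BBBBBBG
BBWWWWB
RBBBBBB
BBBBBBB
BBBBBBB
After op 3 fill(5,3,W) [42 cells changed]:
WWWWWWW
WWWWWWW
WWWWWWG
WWWWWWW
RWWWWWW
WWWWWWW
WWWWWWW
After op 4 paint(0,5,K):
WWWWWKW
WWWWWWW
WWWWWWG
WWWWWWW
RWWWWWW
WWWWWWW
WWWWWWW
After op 5 fill(0,1,R) [46 cells changed]:
RRRRRKR
RRRRRRR
RRRRRRG
RRRRRRR
RRRRRRR
RRRRRRR
RRRRRRR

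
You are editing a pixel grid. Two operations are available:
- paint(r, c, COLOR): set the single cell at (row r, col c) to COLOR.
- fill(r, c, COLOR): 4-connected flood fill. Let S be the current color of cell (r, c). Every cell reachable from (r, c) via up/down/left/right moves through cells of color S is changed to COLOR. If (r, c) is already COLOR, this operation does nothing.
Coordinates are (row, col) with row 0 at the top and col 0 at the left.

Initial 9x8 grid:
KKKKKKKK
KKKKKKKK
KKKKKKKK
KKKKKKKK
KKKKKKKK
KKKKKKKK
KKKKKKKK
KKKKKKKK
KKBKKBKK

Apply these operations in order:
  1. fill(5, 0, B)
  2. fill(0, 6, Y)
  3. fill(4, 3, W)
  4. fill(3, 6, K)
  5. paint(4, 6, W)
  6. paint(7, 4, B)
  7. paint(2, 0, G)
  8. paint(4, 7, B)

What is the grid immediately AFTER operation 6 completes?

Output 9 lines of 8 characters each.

Answer: KKKKKKKK
KKKKKKKK
KKKKKKKK
KKKKKKKK
KKKKKKWK
KKKKKKKK
KKKKKKKK
KKKKBKKK
KKKKKKKK

Derivation:
After op 1 fill(5,0,B) [70 cells changed]:
BBBBBBBB
BBBBBBBB
BBBBBBBB
BBBBBBBB
BBBBBBBB
BBBBBBBB
BBBBBBBB
BBBBBBBB
BBBBBBBB
After op 2 fill(0,6,Y) [72 cells changed]:
YYYYYYYY
YYYYYYYY
YYYYYYYY
YYYYYYYY
YYYYYYYY
YYYYYYYY
YYYYYYYY
YYYYYYYY
YYYYYYYY
After op 3 fill(4,3,W) [72 cells changed]:
WWWWWWWW
WWWWWWWW
WWWWWWWW
WWWWWWWW
WWWWWWWW
WWWWWWWW
WWWWWWWW
WWWWWWWW
WWWWWWWW
After op 4 fill(3,6,K) [72 cells changed]:
KKKKKKKK
KKKKKKKK
KKKKKKKK
KKKKKKKK
KKKKKKKK
KKKKKKKK
KKKKKKKK
KKKKKKKK
KKKKKKKK
After op 5 paint(4,6,W):
KKKKKKKK
KKKKKKKK
KKKKKKKK
KKKKKKKK
KKKKKKWK
KKKKKKKK
KKKKKKKK
KKKKKKKK
KKKKKKKK
After op 6 paint(7,4,B):
KKKKKKKK
KKKKKKKK
KKKKKKKK
KKKKKKKK
KKKKKKWK
KKKKKKKK
KKKKKKKK
KKKKBKKK
KKKKKKKK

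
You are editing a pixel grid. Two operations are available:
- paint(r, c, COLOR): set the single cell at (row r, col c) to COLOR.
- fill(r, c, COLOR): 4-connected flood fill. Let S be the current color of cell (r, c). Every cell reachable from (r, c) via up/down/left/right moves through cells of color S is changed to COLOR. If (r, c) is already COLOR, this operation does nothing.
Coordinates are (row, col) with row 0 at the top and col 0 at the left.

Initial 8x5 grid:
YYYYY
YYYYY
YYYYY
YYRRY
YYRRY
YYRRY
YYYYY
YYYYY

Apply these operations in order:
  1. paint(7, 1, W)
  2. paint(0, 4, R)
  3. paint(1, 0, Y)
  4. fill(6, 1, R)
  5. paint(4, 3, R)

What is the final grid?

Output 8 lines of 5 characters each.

Answer: RRRRR
RRRRR
RRRRR
RRRRR
RRRRR
RRRRR
RRRRR
RWRRR

Derivation:
After op 1 paint(7,1,W):
YYYYY
YYYYY
YYYYY
YYRRY
YYRRY
YYRRY
YYYYY
YWYYY
After op 2 paint(0,4,R):
YYYYR
YYYYY
YYYYY
YYRRY
YYRRY
YYRRY
YYYYY
YWYYY
After op 3 paint(1,0,Y):
YYYYR
YYYYY
YYYYY
YYRRY
YYRRY
YYRRY
YYYYY
YWYYY
After op 4 fill(6,1,R) [32 cells changed]:
RRRRR
RRRRR
RRRRR
RRRRR
RRRRR
RRRRR
RRRRR
RWRRR
After op 5 paint(4,3,R):
RRRRR
RRRRR
RRRRR
RRRRR
RRRRR
RRRRR
RRRRR
RWRRR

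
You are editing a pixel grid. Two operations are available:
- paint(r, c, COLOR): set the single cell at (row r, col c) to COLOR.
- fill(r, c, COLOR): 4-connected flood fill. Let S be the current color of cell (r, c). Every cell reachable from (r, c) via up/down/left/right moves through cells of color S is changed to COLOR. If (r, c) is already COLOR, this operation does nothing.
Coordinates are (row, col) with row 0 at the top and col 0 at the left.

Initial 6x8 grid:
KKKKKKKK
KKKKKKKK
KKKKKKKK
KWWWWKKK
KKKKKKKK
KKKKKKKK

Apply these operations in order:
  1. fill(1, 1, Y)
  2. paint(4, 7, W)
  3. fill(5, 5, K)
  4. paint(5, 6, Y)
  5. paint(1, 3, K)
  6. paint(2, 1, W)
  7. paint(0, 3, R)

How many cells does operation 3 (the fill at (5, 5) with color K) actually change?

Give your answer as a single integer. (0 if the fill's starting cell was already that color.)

Answer: 43

Derivation:
After op 1 fill(1,1,Y) [44 cells changed]:
YYYYYYYY
YYYYYYYY
YYYYYYYY
YWWWWYYY
YYYYYYYY
YYYYYYYY
After op 2 paint(4,7,W):
YYYYYYYY
YYYYYYYY
YYYYYYYY
YWWWWYYY
YYYYYYYW
YYYYYYYY
After op 3 fill(5,5,K) [43 cells changed]:
KKKKKKKK
KKKKKKKK
KKKKKKKK
KWWWWKKK
KKKKKKKW
KKKKKKKK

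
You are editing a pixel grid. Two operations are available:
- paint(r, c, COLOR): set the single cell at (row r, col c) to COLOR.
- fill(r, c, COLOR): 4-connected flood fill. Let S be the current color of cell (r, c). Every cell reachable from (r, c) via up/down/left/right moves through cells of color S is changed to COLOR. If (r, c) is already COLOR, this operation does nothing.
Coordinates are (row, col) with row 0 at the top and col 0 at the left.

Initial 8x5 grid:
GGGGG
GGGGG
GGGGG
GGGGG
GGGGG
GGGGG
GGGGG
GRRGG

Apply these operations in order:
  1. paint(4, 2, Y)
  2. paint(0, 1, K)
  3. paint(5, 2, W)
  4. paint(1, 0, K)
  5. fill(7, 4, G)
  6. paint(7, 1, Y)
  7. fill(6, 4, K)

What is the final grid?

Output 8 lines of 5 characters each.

Answer: GKKKK
KKKKK
KKKKK
KKKKK
KKYKK
KKWKK
KKKKK
KYRKK

Derivation:
After op 1 paint(4,2,Y):
GGGGG
GGGGG
GGGGG
GGGGG
GGYGG
GGGGG
GGGGG
GRRGG
After op 2 paint(0,1,K):
GKGGG
GGGGG
GGGGG
GGGGG
GGYGG
GGGGG
GGGGG
GRRGG
After op 3 paint(5,2,W):
GKGGG
GGGGG
GGGGG
GGGGG
GGYGG
GGWGG
GGGGG
GRRGG
After op 4 paint(1,0,K):
GKGGG
KGGGG
GGGGG
GGGGG
GGYGG
GGWGG
GGGGG
GRRGG
After op 5 fill(7,4,G) [0 cells changed]:
GKGGG
KGGGG
GGGGG
GGGGG
GGYGG
GGWGG
GGGGG
GRRGG
After op 6 paint(7,1,Y):
GKGGG
KGGGG
GGGGG
GGGGG
GGYGG
GGWGG
GGGGG
GYRGG
After op 7 fill(6,4,K) [33 cells changed]:
GKKKK
KKKKK
KKKKK
KKKKK
KKYKK
KKWKK
KKKKK
KYRKK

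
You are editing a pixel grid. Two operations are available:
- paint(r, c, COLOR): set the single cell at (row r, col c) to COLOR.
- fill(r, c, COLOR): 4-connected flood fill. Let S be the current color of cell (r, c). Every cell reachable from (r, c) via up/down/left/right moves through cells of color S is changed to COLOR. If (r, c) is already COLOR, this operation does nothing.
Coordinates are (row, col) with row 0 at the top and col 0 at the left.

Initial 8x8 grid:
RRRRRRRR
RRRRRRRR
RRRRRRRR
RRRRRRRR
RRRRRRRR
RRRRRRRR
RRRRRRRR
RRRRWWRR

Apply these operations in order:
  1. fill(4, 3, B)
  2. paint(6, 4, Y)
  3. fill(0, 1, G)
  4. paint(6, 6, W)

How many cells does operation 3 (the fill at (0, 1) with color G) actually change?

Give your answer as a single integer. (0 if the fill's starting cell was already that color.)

After op 1 fill(4,3,B) [62 cells changed]:
BBBBBBBB
BBBBBBBB
BBBBBBBB
BBBBBBBB
BBBBBBBB
BBBBBBBB
BBBBBBBB
BBBBWWBB
After op 2 paint(6,4,Y):
BBBBBBBB
BBBBBBBB
BBBBBBBB
BBBBBBBB
BBBBBBBB
BBBBBBBB
BBBBYBBB
BBBBWWBB
After op 3 fill(0,1,G) [61 cells changed]:
GGGGGGGG
GGGGGGGG
GGGGGGGG
GGGGGGGG
GGGGGGGG
GGGGGGGG
GGGGYGGG
GGGGWWGG

Answer: 61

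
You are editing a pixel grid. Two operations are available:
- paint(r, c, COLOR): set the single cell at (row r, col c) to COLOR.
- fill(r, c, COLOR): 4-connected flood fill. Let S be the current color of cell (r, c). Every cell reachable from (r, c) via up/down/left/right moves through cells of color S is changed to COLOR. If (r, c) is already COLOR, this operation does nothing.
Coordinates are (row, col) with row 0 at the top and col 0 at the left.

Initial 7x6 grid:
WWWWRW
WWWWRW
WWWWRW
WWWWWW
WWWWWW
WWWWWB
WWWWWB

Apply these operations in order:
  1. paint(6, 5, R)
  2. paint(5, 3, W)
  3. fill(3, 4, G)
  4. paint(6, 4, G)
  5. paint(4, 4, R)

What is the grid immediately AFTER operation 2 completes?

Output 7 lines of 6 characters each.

Answer: WWWWRW
WWWWRW
WWWWRW
WWWWWW
WWWWWW
WWWWWB
WWWWWR

Derivation:
After op 1 paint(6,5,R):
WWWWRW
WWWWRW
WWWWRW
WWWWWW
WWWWWW
WWWWWB
WWWWWR
After op 2 paint(5,3,W):
WWWWRW
WWWWRW
WWWWRW
WWWWWW
WWWWWW
WWWWWB
WWWWWR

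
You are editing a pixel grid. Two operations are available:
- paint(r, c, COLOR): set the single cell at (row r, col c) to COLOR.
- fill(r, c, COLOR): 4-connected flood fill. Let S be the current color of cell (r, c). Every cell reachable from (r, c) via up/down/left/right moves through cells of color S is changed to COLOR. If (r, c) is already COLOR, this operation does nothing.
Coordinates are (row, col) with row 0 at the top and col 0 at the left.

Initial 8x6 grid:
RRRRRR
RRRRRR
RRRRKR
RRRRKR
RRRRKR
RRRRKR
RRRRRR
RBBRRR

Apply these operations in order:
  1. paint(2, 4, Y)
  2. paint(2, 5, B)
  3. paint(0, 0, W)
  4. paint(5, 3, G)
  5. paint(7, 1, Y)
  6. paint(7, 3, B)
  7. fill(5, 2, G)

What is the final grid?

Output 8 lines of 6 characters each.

Answer: WGGGGG
GGGGGG
GGGGYB
GGGGKG
GGGGKG
GGGGKG
GGGGGG
GYBBGG

Derivation:
After op 1 paint(2,4,Y):
RRRRRR
RRRRRR
RRRRYR
RRRRKR
RRRRKR
RRRRKR
RRRRRR
RBBRRR
After op 2 paint(2,5,B):
RRRRRR
RRRRRR
RRRRYB
RRRRKR
RRRRKR
RRRRKR
RRRRRR
RBBRRR
After op 3 paint(0,0,W):
WRRRRR
RRRRRR
RRRRYB
RRRRKR
RRRRKR
RRRRKR
RRRRRR
RBBRRR
After op 4 paint(5,3,G):
WRRRRR
RRRRRR
RRRRYB
RRRRKR
RRRRKR
RRRGKR
RRRRRR
RBBRRR
After op 5 paint(7,1,Y):
WRRRRR
RRRRRR
RRRRYB
RRRRKR
RRRRKR
RRRGKR
RRRRRR
RYBRRR
After op 6 paint(7,3,B):
WRRRRR
RRRRRR
RRRRYB
RRRRKR
RRRRKR
RRRGKR
RRRRRR
RYBBRR
After op 7 fill(5,2,G) [38 cells changed]:
WGGGGG
GGGGGG
GGGGYB
GGGGKG
GGGGKG
GGGGKG
GGGGGG
GYBBGG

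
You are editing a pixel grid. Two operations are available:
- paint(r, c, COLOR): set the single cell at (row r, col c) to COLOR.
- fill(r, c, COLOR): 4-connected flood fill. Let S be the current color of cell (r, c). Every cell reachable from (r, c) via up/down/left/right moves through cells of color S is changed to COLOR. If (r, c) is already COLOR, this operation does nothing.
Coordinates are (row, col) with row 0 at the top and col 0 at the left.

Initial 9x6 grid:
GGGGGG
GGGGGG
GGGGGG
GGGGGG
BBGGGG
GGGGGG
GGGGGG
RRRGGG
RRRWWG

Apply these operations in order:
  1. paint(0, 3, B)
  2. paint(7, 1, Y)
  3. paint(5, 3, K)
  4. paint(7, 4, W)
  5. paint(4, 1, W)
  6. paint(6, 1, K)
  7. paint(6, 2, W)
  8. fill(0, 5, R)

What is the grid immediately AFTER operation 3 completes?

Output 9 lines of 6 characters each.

After op 1 paint(0,3,B):
GGGBGG
GGGGGG
GGGGGG
GGGGGG
BBGGGG
GGGGGG
GGGGGG
RRRGGG
RRRWWG
After op 2 paint(7,1,Y):
GGGBGG
GGGGGG
GGGGGG
GGGGGG
BBGGGG
GGGGGG
GGGGGG
RYRGGG
RRRWWG
After op 3 paint(5,3,K):
GGGBGG
GGGGGG
GGGGGG
GGGGGG
BBGGGG
GGGKGG
GGGGGG
RYRGGG
RRRWWG

Answer: GGGBGG
GGGGGG
GGGGGG
GGGGGG
BBGGGG
GGGKGG
GGGGGG
RYRGGG
RRRWWG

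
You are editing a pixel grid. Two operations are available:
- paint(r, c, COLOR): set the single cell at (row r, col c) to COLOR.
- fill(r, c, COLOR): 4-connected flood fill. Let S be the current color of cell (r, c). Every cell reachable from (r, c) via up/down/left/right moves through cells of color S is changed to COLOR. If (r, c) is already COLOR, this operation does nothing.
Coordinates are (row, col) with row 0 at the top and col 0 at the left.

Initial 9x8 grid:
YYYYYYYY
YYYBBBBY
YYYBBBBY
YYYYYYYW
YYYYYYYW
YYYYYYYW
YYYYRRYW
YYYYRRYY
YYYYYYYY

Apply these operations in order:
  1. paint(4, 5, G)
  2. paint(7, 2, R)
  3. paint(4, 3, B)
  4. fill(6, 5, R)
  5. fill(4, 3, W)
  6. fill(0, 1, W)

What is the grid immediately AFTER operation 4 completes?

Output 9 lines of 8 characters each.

Answer: YYYYYYYY
YYYBBBBY
YYYBBBBY
YYYYYYYW
YYYBYGYW
YYYYYYYW
YYYYRRYW
YYRYRRYY
YYYYYYYY

Derivation:
After op 1 paint(4,5,G):
YYYYYYYY
YYYBBBBY
YYYBBBBY
YYYYYYYW
YYYYYGYW
YYYYYYYW
YYYYRRYW
YYYYRRYY
YYYYYYYY
After op 2 paint(7,2,R):
YYYYYYYY
YYYBBBBY
YYYBBBBY
YYYYYYYW
YYYYYGYW
YYYYYYYW
YYYYRRYW
YYRYRRYY
YYYYYYYY
After op 3 paint(4,3,B):
YYYYYYYY
YYYBBBBY
YYYBBBBY
YYYYYYYW
YYYBYGYW
YYYYYYYW
YYYYRRYW
YYRYRRYY
YYYYYYYY
After op 4 fill(6,5,R) [0 cells changed]:
YYYYYYYY
YYYBBBBY
YYYBBBBY
YYYYYYYW
YYYBYGYW
YYYYYYYW
YYYYRRYW
YYRYRRYY
YYYYYYYY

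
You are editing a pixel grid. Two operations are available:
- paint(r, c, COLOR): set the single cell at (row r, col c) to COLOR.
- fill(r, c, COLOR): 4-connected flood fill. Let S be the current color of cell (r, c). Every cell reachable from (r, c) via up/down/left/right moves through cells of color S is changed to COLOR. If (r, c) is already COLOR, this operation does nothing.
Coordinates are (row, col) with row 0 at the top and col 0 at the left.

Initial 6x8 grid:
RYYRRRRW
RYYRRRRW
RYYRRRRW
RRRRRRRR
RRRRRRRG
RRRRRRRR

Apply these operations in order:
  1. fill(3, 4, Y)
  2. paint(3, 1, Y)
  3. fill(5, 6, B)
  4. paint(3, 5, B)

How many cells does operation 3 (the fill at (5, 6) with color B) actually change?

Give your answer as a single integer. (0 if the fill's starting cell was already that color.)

After op 1 fill(3,4,Y) [38 cells changed]:
YYYYYYYW
YYYYYYYW
YYYYYYYW
YYYYYYYY
YYYYYYYG
YYYYYYYY
After op 2 paint(3,1,Y):
YYYYYYYW
YYYYYYYW
YYYYYYYW
YYYYYYYY
YYYYYYYG
YYYYYYYY
After op 3 fill(5,6,B) [44 cells changed]:
BBBBBBBW
BBBBBBBW
BBBBBBBW
BBBBBBBB
BBBBBBBG
BBBBBBBB

Answer: 44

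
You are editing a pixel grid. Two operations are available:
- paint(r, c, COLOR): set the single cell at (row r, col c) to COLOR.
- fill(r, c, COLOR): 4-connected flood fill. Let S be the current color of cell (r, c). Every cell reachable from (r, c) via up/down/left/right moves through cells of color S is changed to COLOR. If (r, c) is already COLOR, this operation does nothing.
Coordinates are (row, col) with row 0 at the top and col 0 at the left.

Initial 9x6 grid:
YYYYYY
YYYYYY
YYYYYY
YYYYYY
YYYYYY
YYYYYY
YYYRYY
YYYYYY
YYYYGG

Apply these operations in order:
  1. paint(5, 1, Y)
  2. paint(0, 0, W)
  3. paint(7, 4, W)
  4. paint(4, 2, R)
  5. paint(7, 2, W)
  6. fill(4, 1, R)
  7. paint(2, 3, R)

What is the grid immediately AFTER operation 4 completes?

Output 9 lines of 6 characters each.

Answer: WYYYYY
YYYYYY
YYYYYY
YYYYYY
YYRYYY
YYYYYY
YYYRYY
YYYYWY
YYYYGG

Derivation:
After op 1 paint(5,1,Y):
YYYYYY
YYYYYY
YYYYYY
YYYYYY
YYYYYY
YYYYYY
YYYRYY
YYYYYY
YYYYGG
After op 2 paint(0,0,W):
WYYYYY
YYYYYY
YYYYYY
YYYYYY
YYYYYY
YYYYYY
YYYRYY
YYYYYY
YYYYGG
After op 3 paint(7,4,W):
WYYYYY
YYYYYY
YYYYYY
YYYYYY
YYYYYY
YYYYYY
YYYRYY
YYYYWY
YYYYGG
After op 4 paint(4,2,R):
WYYYYY
YYYYYY
YYYYYY
YYYYYY
YYRYYY
YYYYYY
YYYRYY
YYYYWY
YYYYGG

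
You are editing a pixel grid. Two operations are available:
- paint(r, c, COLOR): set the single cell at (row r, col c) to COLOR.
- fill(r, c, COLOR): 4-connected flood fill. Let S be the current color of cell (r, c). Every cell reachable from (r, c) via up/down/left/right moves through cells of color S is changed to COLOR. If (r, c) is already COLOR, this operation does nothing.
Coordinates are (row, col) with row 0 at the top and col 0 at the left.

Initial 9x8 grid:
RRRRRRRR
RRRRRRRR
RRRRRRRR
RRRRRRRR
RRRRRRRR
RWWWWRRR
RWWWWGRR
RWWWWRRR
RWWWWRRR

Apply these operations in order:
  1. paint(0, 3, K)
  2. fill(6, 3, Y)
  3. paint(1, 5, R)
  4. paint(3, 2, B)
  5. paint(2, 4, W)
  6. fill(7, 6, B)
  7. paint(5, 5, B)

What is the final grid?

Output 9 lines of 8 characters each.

Answer: BBBKBBBB
BBBBBBBB
BBBBWBBB
BBBBBBBB
BBBBBBBB
BYYYYBBB
BYYYYGBB
BYYYYBBB
BYYYYBBB

Derivation:
After op 1 paint(0,3,K):
RRRKRRRR
RRRRRRRR
RRRRRRRR
RRRRRRRR
RRRRRRRR
RWWWWRRR
RWWWWGRR
RWWWWRRR
RWWWWRRR
After op 2 fill(6,3,Y) [16 cells changed]:
RRRKRRRR
RRRRRRRR
RRRRRRRR
RRRRRRRR
RRRRRRRR
RYYYYRRR
RYYYYGRR
RYYYYRRR
RYYYYRRR
After op 3 paint(1,5,R):
RRRKRRRR
RRRRRRRR
RRRRRRRR
RRRRRRRR
RRRRRRRR
RYYYYRRR
RYYYYGRR
RYYYYRRR
RYYYYRRR
After op 4 paint(3,2,B):
RRRKRRRR
RRRRRRRR
RRRRRRRR
RRBRRRRR
RRRRRRRR
RYYYYRRR
RYYYYGRR
RYYYYRRR
RYYYYRRR
After op 5 paint(2,4,W):
RRRKRRRR
RRRRRRRR
RRRRWRRR
RRBRRRRR
RRRRRRRR
RYYYYRRR
RYYYYGRR
RYYYYRRR
RYYYYRRR
After op 6 fill(7,6,B) [52 cells changed]:
BBBKBBBB
BBBBBBBB
BBBBWBBB
BBBBBBBB
BBBBBBBB
BYYYYBBB
BYYYYGBB
BYYYYBBB
BYYYYBBB
After op 7 paint(5,5,B):
BBBKBBBB
BBBBBBBB
BBBBWBBB
BBBBBBBB
BBBBBBBB
BYYYYBBB
BYYYYGBB
BYYYYBBB
BYYYYBBB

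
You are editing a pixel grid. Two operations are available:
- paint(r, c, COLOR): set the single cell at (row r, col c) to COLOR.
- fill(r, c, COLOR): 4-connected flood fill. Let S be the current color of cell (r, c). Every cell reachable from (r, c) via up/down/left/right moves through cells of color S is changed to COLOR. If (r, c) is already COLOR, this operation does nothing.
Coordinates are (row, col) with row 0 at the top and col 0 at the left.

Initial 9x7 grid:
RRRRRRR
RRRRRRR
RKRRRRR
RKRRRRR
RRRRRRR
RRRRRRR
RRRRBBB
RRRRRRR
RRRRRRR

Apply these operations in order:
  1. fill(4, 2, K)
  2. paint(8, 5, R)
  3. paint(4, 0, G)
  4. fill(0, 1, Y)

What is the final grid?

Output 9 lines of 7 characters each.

After op 1 fill(4,2,K) [58 cells changed]:
KKKKKKK
KKKKKKK
KKKKKKK
KKKKKKK
KKKKKKK
KKKKKKK
KKKKBBB
KKKKKKK
KKKKKKK
After op 2 paint(8,5,R):
KKKKKKK
KKKKKKK
KKKKKKK
KKKKKKK
KKKKKKK
KKKKKKK
KKKKBBB
KKKKKKK
KKKKKRK
After op 3 paint(4,0,G):
KKKKKKK
KKKKKKK
KKKKKKK
KKKKKKK
GKKKKKK
KKKKKKK
KKKKBBB
KKKKKKK
KKKKKRK
After op 4 fill(0,1,Y) [58 cells changed]:
YYYYYYY
YYYYYYY
YYYYYYY
YYYYYYY
GYYYYYY
YYYYYYY
YYYYBBB
YYYYYYY
YYYYYRY

Answer: YYYYYYY
YYYYYYY
YYYYYYY
YYYYYYY
GYYYYYY
YYYYYYY
YYYYBBB
YYYYYYY
YYYYYRY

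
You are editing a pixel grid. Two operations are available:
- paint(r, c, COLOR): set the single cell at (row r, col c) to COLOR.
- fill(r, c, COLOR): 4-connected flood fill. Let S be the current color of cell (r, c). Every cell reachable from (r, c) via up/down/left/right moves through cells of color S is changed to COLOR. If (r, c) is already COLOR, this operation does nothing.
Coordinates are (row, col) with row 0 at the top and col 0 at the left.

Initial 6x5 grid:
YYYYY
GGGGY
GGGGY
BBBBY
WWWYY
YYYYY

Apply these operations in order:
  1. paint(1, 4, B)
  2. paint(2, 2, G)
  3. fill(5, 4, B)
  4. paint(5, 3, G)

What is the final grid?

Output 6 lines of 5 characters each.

Answer: YYYYY
GGGGB
GGGGB
BBBBB
WWWBB
BBBGB

Derivation:
After op 1 paint(1,4,B):
YYYYY
GGGGB
GGGGY
BBBBY
WWWYY
YYYYY
After op 2 paint(2,2,G):
YYYYY
GGGGB
GGGGY
BBBBY
WWWYY
YYYYY
After op 3 fill(5,4,B) [9 cells changed]:
YYYYY
GGGGB
GGGGB
BBBBB
WWWBB
BBBBB
After op 4 paint(5,3,G):
YYYYY
GGGGB
GGGGB
BBBBB
WWWBB
BBBGB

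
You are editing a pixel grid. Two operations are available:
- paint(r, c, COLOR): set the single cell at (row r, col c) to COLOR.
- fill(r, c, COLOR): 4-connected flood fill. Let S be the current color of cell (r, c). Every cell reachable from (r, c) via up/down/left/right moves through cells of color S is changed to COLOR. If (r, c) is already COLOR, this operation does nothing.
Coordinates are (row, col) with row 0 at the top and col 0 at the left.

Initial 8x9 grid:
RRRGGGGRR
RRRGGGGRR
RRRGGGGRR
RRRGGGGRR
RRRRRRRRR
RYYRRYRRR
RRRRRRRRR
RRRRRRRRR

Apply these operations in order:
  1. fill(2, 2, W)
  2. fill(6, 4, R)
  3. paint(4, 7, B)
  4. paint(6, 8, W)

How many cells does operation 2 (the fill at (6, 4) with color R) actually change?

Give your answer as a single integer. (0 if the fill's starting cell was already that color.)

Answer: 53

Derivation:
After op 1 fill(2,2,W) [53 cells changed]:
WWWGGGGWW
WWWGGGGWW
WWWGGGGWW
WWWGGGGWW
WWWWWWWWW
WYYWWYWWW
WWWWWWWWW
WWWWWWWWW
After op 2 fill(6,4,R) [53 cells changed]:
RRRGGGGRR
RRRGGGGRR
RRRGGGGRR
RRRGGGGRR
RRRRRRRRR
RYYRRYRRR
RRRRRRRRR
RRRRRRRRR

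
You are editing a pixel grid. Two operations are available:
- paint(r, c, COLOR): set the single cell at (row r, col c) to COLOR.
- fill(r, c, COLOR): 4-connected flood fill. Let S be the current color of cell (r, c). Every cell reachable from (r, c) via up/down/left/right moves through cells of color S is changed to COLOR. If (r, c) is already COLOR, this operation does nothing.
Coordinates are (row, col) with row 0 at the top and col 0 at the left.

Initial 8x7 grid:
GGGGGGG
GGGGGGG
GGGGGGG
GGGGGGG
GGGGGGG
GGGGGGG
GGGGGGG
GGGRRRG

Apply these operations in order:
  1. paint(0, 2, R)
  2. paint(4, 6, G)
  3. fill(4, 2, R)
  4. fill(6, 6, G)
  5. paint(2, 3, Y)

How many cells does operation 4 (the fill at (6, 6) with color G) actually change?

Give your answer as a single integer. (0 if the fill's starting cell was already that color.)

Answer: 56

Derivation:
After op 1 paint(0,2,R):
GGRGGGG
GGGGGGG
GGGGGGG
GGGGGGG
GGGGGGG
GGGGGGG
GGGGGGG
GGGRRRG
After op 2 paint(4,6,G):
GGRGGGG
GGGGGGG
GGGGGGG
GGGGGGG
GGGGGGG
GGGGGGG
GGGGGGG
GGGRRRG
After op 3 fill(4,2,R) [52 cells changed]:
RRRRRRR
RRRRRRR
RRRRRRR
RRRRRRR
RRRRRRR
RRRRRRR
RRRRRRR
RRRRRRR
After op 4 fill(6,6,G) [56 cells changed]:
GGGGGGG
GGGGGGG
GGGGGGG
GGGGGGG
GGGGGGG
GGGGGGG
GGGGGGG
GGGGGGG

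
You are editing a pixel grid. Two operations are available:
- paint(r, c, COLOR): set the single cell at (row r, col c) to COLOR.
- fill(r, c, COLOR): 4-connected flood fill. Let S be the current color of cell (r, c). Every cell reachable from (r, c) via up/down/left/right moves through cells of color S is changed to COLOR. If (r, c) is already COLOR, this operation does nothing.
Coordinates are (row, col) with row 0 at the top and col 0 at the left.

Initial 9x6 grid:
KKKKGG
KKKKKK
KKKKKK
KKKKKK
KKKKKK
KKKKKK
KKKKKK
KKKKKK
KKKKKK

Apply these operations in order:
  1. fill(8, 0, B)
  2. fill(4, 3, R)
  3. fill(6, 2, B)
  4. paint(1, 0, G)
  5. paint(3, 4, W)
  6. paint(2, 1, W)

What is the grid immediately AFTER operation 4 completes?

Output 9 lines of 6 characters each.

After op 1 fill(8,0,B) [52 cells changed]:
BBBBGG
BBBBBB
BBBBBB
BBBBBB
BBBBBB
BBBBBB
BBBBBB
BBBBBB
BBBBBB
After op 2 fill(4,3,R) [52 cells changed]:
RRRRGG
RRRRRR
RRRRRR
RRRRRR
RRRRRR
RRRRRR
RRRRRR
RRRRRR
RRRRRR
After op 3 fill(6,2,B) [52 cells changed]:
BBBBGG
BBBBBB
BBBBBB
BBBBBB
BBBBBB
BBBBBB
BBBBBB
BBBBBB
BBBBBB
After op 4 paint(1,0,G):
BBBBGG
GBBBBB
BBBBBB
BBBBBB
BBBBBB
BBBBBB
BBBBBB
BBBBBB
BBBBBB

Answer: BBBBGG
GBBBBB
BBBBBB
BBBBBB
BBBBBB
BBBBBB
BBBBBB
BBBBBB
BBBBBB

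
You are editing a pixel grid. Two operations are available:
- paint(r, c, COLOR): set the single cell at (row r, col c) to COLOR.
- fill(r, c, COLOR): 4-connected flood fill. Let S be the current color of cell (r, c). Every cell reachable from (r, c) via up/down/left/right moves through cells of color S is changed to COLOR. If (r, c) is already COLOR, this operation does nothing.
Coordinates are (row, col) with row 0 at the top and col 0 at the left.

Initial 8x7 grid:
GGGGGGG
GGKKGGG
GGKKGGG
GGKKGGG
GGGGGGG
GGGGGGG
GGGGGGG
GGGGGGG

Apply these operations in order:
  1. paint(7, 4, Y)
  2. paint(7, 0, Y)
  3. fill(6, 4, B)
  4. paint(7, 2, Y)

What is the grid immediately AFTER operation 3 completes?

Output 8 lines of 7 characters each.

After op 1 paint(7,4,Y):
GGGGGGG
GGKKGGG
GGKKGGG
GGKKGGG
GGGGGGG
GGGGGGG
GGGGGGG
GGGGYGG
After op 2 paint(7,0,Y):
GGGGGGG
GGKKGGG
GGKKGGG
GGKKGGG
GGGGGGG
GGGGGGG
GGGGGGG
YGGGYGG
After op 3 fill(6,4,B) [48 cells changed]:
BBBBBBB
BBKKBBB
BBKKBBB
BBKKBBB
BBBBBBB
BBBBBBB
BBBBBBB
YBBBYBB

Answer: BBBBBBB
BBKKBBB
BBKKBBB
BBKKBBB
BBBBBBB
BBBBBBB
BBBBBBB
YBBBYBB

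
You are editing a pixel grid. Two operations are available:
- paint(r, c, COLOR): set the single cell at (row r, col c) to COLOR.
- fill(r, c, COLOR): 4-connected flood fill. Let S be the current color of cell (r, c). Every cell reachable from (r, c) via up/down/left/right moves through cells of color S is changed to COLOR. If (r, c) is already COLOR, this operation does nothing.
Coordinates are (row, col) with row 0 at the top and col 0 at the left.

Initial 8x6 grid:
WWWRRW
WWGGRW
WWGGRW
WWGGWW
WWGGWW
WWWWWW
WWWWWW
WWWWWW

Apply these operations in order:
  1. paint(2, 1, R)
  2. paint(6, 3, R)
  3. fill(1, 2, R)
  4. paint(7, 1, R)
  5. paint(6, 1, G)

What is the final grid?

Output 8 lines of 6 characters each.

Answer: WWWRRW
WWRRRW
WRRRRW
WWRRWW
WWRRWW
WWWWWW
WGWRWW
WRWWWW

Derivation:
After op 1 paint(2,1,R):
WWWRRW
WWGGRW
WRGGRW
WWGGWW
WWGGWW
WWWWWW
WWWWWW
WWWWWW
After op 2 paint(6,3,R):
WWWRRW
WWGGRW
WRGGRW
WWGGWW
WWGGWW
WWWWWW
WWWRWW
WWWWWW
After op 3 fill(1,2,R) [8 cells changed]:
WWWRRW
WWRRRW
WRRRRW
WWRRWW
WWRRWW
WWWWWW
WWWRWW
WWWWWW
After op 4 paint(7,1,R):
WWWRRW
WWRRRW
WRRRRW
WWRRWW
WWRRWW
WWWWWW
WWWRWW
WRWWWW
After op 5 paint(6,1,G):
WWWRRW
WWRRRW
WRRRRW
WWRRWW
WWRRWW
WWWWWW
WGWRWW
WRWWWW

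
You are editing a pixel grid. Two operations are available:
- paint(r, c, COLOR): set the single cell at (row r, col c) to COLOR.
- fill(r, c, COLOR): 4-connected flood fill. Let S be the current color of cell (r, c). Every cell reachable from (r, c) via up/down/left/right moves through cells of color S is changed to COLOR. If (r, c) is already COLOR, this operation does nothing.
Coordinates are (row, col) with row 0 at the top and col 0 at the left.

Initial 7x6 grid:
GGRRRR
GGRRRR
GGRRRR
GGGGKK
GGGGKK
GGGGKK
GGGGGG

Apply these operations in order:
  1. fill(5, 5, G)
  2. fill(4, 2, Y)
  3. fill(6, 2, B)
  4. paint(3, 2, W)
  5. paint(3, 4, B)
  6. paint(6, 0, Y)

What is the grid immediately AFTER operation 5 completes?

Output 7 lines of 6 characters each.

After op 1 fill(5,5,G) [6 cells changed]:
GGRRRR
GGRRRR
GGRRRR
GGGGGG
GGGGGG
GGGGGG
GGGGGG
After op 2 fill(4,2,Y) [30 cells changed]:
YYRRRR
YYRRRR
YYRRRR
YYYYYY
YYYYYY
YYYYYY
YYYYYY
After op 3 fill(6,2,B) [30 cells changed]:
BBRRRR
BBRRRR
BBRRRR
BBBBBB
BBBBBB
BBBBBB
BBBBBB
After op 4 paint(3,2,W):
BBRRRR
BBRRRR
BBRRRR
BBWBBB
BBBBBB
BBBBBB
BBBBBB
After op 5 paint(3,4,B):
BBRRRR
BBRRRR
BBRRRR
BBWBBB
BBBBBB
BBBBBB
BBBBBB

Answer: BBRRRR
BBRRRR
BBRRRR
BBWBBB
BBBBBB
BBBBBB
BBBBBB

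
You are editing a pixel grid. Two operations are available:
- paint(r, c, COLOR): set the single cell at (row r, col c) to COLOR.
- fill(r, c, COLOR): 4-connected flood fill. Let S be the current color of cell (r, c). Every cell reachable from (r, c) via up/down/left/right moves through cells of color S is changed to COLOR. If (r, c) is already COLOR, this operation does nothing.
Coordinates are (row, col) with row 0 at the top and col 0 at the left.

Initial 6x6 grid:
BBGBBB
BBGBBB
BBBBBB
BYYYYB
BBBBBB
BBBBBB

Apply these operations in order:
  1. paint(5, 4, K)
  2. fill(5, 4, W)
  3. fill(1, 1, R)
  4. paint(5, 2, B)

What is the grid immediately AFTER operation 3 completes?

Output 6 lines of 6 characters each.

Answer: RRGRRR
RRGRRR
RRRRRR
RYYYYR
RRRRRR
RRRRWR

Derivation:
After op 1 paint(5,4,K):
BBGBBB
BBGBBB
BBBBBB
BYYYYB
BBBBBB
BBBBKB
After op 2 fill(5,4,W) [1 cells changed]:
BBGBBB
BBGBBB
BBBBBB
BYYYYB
BBBBBB
BBBBWB
After op 3 fill(1,1,R) [29 cells changed]:
RRGRRR
RRGRRR
RRRRRR
RYYYYR
RRRRRR
RRRRWR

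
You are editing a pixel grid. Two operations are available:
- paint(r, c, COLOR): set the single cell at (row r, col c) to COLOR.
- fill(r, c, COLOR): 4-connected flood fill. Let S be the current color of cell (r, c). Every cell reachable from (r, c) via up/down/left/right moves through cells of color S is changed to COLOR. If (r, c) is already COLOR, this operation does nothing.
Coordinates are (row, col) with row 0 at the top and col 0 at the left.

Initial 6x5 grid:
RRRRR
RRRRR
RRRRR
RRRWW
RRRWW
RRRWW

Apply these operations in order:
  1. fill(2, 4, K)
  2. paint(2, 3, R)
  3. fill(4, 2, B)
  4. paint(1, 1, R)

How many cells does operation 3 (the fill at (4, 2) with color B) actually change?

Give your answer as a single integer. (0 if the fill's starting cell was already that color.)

After op 1 fill(2,4,K) [24 cells changed]:
KKKKK
KKKKK
KKKKK
KKKWW
KKKWW
KKKWW
After op 2 paint(2,3,R):
KKKKK
KKKKK
KKKRK
KKKWW
KKKWW
KKKWW
After op 3 fill(4,2,B) [23 cells changed]:
BBBBB
BBBBB
BBBRB
BBBWW
BBBWW
BBBWW

Answer: 23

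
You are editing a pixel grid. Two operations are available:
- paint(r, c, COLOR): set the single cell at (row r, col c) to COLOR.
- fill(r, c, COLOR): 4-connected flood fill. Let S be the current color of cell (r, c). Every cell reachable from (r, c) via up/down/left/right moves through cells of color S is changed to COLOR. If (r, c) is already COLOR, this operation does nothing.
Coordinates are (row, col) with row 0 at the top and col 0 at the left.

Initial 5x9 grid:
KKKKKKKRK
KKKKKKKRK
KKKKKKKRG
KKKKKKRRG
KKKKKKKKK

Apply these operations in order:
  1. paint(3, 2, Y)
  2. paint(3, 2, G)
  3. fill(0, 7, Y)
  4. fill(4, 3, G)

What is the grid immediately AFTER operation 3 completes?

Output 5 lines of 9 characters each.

After op 1 paint(3,2,Y):
KKKKKKKRK
KKKKKKKRK
KKKKKKKRG
KKYKKKRRG
KKKKKKKKK
After op 2 paint(3,2,G):
KKKKKKKRK
KKKKKKKRK
KKKKKKKRG
KKGKKKRRG
KKKKKKKKK
After op 3 fill(0,7,Y) [5 cells changed]:
KKKKKKKYK
KKKKKKKYK
KKKKKKKYG
KKGKKKYYG
KKKKKKKKK

Answer: KKKKKKKYK
KKKKKKKYK
KKKKKKKYG
KKGKKKYYG
KKKKKKKKK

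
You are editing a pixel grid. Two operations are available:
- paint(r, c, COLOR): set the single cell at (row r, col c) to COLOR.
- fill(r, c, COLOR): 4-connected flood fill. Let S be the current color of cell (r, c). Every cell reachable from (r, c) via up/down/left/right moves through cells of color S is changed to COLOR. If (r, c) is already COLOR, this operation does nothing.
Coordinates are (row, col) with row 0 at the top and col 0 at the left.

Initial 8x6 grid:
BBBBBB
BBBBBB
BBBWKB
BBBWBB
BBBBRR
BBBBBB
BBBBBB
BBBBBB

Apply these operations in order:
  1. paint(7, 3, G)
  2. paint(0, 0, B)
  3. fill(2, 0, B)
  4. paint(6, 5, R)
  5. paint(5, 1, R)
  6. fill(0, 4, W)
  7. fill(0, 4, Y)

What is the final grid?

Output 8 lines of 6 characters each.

Answer: YYYYYY
YYYYYY
YYYYKY
YYYYYY
YYYYRR
YRYYYY
YYYYYR
YYYGYY

Derivation:
After op 1 paint(7,3,G):
BBBBBB
BBBBBB
BBBWKB
BBBWBB
BBBBRR
BBBBBB
BBBBBB
BBBGBB
After op 2 paint(0,0,B):
BBBBBB
BBBBBB
BBBWKB
BBBWBB
BBBBRR
BBBBBB
BBBBBB
BBBGBB
After op 3 fill(2,0,B) [0 cells changed]:
BBBBBB
BBBBBB
BBBWKB
BBBWBB
BBBBRR
BBBBBB
BBBBBB
BBBGBB
After op 4 paint(6,5,R):
BBBBBB
BBBBBB
BBBWKB
BBBWBB
BBBBRR
BBBBBB
BBBBBR
BBBGBB
After op 5 paint(5,1,R):
BBBBBB
BBBBBB
BBBWKB
BBBWBB
BBBBRR
BRBBBB
BBBBBR
BBBGBB
After op 6 fill(0,4,W) [40 cells changed]:
WWWWWW
WWWWWW
WWWWKW
WWWWWW
WWWWRR
WRWWWW
WWWWWR
WWWGWW
After op 7 fill(0,4,Y) [42 cells changed]:
YYYYYY
YYYYYY
YYYYKY
YYYYYY
YYYYRR
YRYYYY
YYYYYR
YYYGYY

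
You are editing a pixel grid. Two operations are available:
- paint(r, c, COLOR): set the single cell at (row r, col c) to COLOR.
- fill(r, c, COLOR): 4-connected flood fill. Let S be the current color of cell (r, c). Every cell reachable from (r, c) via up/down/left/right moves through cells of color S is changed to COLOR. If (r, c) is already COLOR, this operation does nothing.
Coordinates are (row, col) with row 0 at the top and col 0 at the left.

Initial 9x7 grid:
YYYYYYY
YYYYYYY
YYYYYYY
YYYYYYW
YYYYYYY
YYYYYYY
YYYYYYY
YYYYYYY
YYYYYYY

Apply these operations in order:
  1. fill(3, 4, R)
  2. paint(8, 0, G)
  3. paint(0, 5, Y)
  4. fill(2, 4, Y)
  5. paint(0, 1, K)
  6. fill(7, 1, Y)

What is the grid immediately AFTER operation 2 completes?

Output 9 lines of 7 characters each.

After op 1 fill(3,4,R) [62 cells changed]:
RRRRRRR
RRRRRRR
RRRRRRR
RRRRRRW
RRRRRRR
RRRRRRR
RRRRRRR
RRRRRRR
RRRRRRR
After op 2 paint(8,0,G):
RRRRRRR
RRRRRRR
RRRRRRR
RRRRRRW
RRRRRRR
RRRRRRR
RRRRRRR
RRRRRRR
GRRRRRR

Answer: RRRRRRR
RRRRRRR
RRRRRRR
RRRRRRW
RRRRRRR
RRRRRRR
RRRRRRR
RRRRRRR
GRRRRRR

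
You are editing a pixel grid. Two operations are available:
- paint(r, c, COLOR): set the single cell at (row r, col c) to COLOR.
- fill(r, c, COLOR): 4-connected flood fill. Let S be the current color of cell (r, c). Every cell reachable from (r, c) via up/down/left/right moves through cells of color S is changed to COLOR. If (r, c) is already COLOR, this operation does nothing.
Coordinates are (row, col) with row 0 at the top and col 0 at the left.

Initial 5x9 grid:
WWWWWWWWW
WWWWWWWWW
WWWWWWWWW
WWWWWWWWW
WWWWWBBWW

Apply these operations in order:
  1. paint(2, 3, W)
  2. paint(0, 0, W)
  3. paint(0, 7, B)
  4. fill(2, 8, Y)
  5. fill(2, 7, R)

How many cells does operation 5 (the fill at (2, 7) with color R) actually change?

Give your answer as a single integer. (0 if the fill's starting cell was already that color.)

After op 1 paint(2,3,W):
WWWWWWWWW
WWWWWWWWW
WWWWWWWWW
WWWWWWWWW
WWWWWBBWW
After op 2 paint(0,0,W):
WWWWWWWWW
WWWWWWWWW
WWWWWWWWW
WWWWWWWWW
WWWWWBBWW
After op 3 paint(0,7,B):
WWWWWWWBW
WWWWWWWWW
WWWWWWWWW
WWWWWWWWW
WWWWWBBWW
After op 4 fill(2,8,Y) [42 cells changed]:
YYYYYYYBY
YYYYYYYYY
YYYYYYYYY
YYYYYYYYY
YYYYYBBYY
After op 5 fill(2,7,R) [42 cells changed]:
RRRRRRRBR
RRRRRRRRR
RRRRRRRRR
RRRRRRRRR
RRRRRBBRR

Answer: 42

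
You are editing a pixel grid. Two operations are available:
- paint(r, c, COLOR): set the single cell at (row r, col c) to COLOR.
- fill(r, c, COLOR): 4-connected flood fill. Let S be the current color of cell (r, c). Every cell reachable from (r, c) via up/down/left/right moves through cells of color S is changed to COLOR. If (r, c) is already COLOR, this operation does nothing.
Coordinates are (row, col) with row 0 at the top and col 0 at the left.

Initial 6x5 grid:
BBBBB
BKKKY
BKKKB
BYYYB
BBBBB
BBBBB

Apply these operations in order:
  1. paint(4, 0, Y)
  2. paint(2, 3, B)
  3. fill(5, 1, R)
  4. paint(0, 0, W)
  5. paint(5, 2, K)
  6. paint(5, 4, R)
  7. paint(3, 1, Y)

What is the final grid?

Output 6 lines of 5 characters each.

After op 1 paint(4,0,Y):
BBBBB
BKKKY
BKKKB
BYYYB
YBBBB
BBBBB
After op 2 paint(2,3,B):
BBBBB
BKKKY
BKKBB
BYYYB
YBBBB
BBBBB
After op 3 fill(5,1,R) [12 cells changed]:
BBBBB
BKKKY
BKKRR
BYYYR
YRRRR
RRRRR
After op 4 paint(0,0,W):
WBBBB
BKKKY
BKKRR
BYYYR
YRRRR
RRRRR
After op 5 paint(5,2,K):
WBBBB
BKKKY
BKKRR
BYYYR
YRRRR
RRKRR
After op 6 paint(5,4,R):
WBBBB
BKKKY
BKKRR
BYYYR
YRRRR
RRKRR
After op 7 paint(3,1,Y):
WBBBB
BKKKY
BKKRR
BYYYR
YRRRR
RRKRR

Answer: WBBBB
BKKKY
BKKRR
BYYYR
YRRRR
RRKRR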